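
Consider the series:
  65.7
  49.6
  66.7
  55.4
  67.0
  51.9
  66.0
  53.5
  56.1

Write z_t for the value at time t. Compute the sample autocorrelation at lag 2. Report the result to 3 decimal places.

Mean z̄ = (65.7 + 49.6 + 66.7 + 55.4 + 67.0 + 51.9 + 66.0 + 53.5 + 56.1)/9 = 59.1000
Σ(z_t−z̄)(z_{t+2}−z̄) = (50.1600) + (35.1500) + (60.0400) + (26.6400) + (54.5100) + (40.3200) + (-20.7000) = 246.1200
Denominator Σ(z_t−z̄)² = 407.4800
r_2 = 246.1200 / 407.4800 = 0.604

0.604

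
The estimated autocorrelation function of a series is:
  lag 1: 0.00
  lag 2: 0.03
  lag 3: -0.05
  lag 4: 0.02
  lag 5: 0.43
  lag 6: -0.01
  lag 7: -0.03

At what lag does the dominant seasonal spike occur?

The largest autocorrelation is r_5 = 0.43; the remaining lags stay at or below 0.03.
The dominant spike at lag 5 indicates a seasonal period of 5.

5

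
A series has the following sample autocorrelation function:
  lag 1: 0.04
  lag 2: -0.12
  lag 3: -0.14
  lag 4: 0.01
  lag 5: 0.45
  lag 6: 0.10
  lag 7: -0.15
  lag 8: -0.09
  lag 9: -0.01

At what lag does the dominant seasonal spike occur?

5

The largest autocorrelation is r_5 = 0.45; the remaining lags stay at or below 0.10.
The dominant spike at lag 5 indicates a seasonal period of 5.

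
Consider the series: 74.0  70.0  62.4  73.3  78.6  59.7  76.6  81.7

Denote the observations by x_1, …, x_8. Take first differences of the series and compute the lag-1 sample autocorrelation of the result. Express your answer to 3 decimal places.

First differences Δx: -4.0, -7.6, 10.9, 5.3, -18.9, 16.9, 5.1
Mean of differences = 1.1000
Numerator Σ(Δx_t−Δx̄)(Δx_{t+1}−Δx̄) = -336.5300
Denominator Σ(Δx_t−Δx̄)² = 881.0200
r_1(Δx) = -336.5300 / 881.0200 = -0.382

-0.382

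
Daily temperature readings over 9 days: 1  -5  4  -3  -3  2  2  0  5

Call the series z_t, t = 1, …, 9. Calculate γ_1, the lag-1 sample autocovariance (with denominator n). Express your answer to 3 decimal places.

Mean z̄ = (1 − 5 + 4 − 3 − 3 + 2 + 2 + 0 + 5)/9 = 0.3333
Σ_{t=1}^{8}(z_t−z̄)(z_{t+1}−z̄) = -29.1111
γ_1 = -29.1111 / 9 = -3.235

-3.235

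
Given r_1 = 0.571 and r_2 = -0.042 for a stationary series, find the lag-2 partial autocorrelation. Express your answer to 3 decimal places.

φ_{22} = (r_2 − r_1²) / (1 − r_1²)
r_1² = (0.571)² = 0.326041
Numerator = -0.042 − 0.3260 = -0.3680; denominator = 1 − 0.3260 = 0.6740
φ_{22} = -0.3680 / 0.6740 = -0.546

-0.546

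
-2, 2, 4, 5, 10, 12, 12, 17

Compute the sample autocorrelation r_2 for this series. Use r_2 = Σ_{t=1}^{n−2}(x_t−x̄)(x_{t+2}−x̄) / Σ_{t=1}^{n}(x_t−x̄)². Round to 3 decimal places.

0.293

Mean x̄ = (-2 + 2 + 4 + 5 + 10 + 12 + 12 + 17)/8 = 7.5000
Deviations from mean: -9.5000, -5.5000, -3.5000, -2.5000, 2.5000, 4.5000, 4.5000, 9.5000
Numerator Σ_{t=1}^{6}(x_t−x̄)(x_{t+2}−x̄) = 81.0000
Denominator Σ(x_t−x̄)² = 276.0000
r_2 = 81.0000 / 276.0000 = 0.293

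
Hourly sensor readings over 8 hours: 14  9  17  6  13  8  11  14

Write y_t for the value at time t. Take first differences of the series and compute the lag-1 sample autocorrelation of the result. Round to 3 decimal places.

First differences Δy: -5, 8, -11, 7, -5, 3, 3
Mean of differences = 0.0000
Numerator Σ(Δy_t−Δȳ)(Δy_{t+1}−Δȳ) = -246.0000
Denominator Σ(Δy_t−Δȳ)² = 302.0000
r_1(Δy) = -246.0000 / 302.0000 = -0.815

-0.815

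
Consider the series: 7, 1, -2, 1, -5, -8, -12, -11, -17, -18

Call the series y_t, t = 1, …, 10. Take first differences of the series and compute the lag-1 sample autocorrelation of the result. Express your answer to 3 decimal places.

First differences Δy: -6, -3, 3, -6, -3, -4, 1, -6, -1
Mean of differences = -2.7778
Numerator Σ(Δy_t−Δȳ)(Δy_{t+1}−Δȳ) = -40.7160
Denominator Σ(Δy_t−Δȳ)² = 83.5556
r_1(Δy) = -40.7160 / 83.5556 = -0.487

-0.487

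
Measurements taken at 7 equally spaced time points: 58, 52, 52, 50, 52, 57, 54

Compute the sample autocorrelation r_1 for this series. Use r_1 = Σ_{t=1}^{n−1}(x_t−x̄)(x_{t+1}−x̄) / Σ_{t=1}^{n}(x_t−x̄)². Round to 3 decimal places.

0.054

Mean x̄ = (58 + 52 + 52 + 50 + 52 + 57 + 54)/7 = 53.5714
Numerator Σ_{t=1}^{6}(x_t−x̄)(x_{t+1}−x̄) = 2.8163
Denominator Σ(x_t−x̄)² = 51.7143
r_1 = 2.8163 / 51.7143 = 0.054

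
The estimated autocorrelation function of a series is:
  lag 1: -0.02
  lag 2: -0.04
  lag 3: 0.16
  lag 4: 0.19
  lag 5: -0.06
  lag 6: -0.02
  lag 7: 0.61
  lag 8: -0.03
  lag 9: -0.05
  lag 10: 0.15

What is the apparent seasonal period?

The largest autocorrelation is r_7 = 0.61; the remaining lags stay at or below 0.19.
The dominant spike at lag 7 indicates a seasonal period of 7.

7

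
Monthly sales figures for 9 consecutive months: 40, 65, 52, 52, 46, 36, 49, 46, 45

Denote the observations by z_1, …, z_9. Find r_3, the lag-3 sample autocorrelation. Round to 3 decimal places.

Mean z̄ = (40 + 65 + 52 + 52 + 46 + 36 + 49 + 46 + 45)/9 = 47.8889
Σ(z_t−z̄)(z_{t+3}−z̄) = (-32.4321) + (-32.3210) + (-48.8765) + (4.5679) + (3.5679) + (34.3457) = -71.1481
Denominator Σ(z_t−z̄)² = 546.8889
r_3 = -71.1481 / 546.8889 = -0.130

-0.130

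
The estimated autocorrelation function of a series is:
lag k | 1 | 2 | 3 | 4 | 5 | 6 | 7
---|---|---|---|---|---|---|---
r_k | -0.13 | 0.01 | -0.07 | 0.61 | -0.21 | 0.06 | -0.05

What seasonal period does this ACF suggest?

4

The largest autocorrelation is r_4 = 0.61; the remaining lags stay at or below 0.06.
The dominant spike at lag 4 indicates a seasonal period of 4.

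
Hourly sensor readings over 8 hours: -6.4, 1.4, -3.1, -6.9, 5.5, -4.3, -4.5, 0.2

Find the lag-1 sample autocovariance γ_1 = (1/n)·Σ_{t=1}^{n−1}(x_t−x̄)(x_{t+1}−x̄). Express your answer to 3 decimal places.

Mean x̄ = (-6.4 + 1.4 − 3.1 − 6.9 + 5.5 − 4.3 − 4.5 + 0.2)/8 = -2.2625
Deviations: -4.1375, 3.6625, -0.8375, -4.6375, 7.7625, -2.0375, -2.2375, 2.4625
Σ_{t=1}^{7}(x_t−x̄)(x_{t+1}−x̄) = -67.1027
γ_1 = -67.1027 / 8 = -8.388

-8.388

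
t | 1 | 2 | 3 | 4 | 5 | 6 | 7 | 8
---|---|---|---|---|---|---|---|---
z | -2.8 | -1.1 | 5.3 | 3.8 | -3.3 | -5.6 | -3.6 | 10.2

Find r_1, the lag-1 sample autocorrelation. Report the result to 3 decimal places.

0.039

Mean z̄ = (-2.8 − 1.1 + 5.3 + 3.8 − 3.3 − 5.6 − 3.6 + 10.2)/8 = 0.3625
Deviations from mean: -3.1625, -1.4625, 4.9375, 3.4375, -3.6625, -5.9625, -3.9625, 9.8375
Σ(z_t−z̄)(z_{t+1}−z̄) = (4.6252) + (-7.2211) + (16.9727) + (-12.5898) + (21.8377) + (23.6264) + (-38.9811) = 8.2698
Denominator Σ(z_t−z̄)² = 209.7788
r_1 = 8.2698 / 209.7788 = 0.039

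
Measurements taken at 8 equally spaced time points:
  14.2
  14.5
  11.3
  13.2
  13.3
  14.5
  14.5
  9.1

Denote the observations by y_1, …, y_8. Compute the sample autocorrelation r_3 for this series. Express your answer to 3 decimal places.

Mean ȳ = (14.2 + 14.5 + 11.3 + 13.2 + 13.3 + 14.5 + 14.5 + 9.1)/8 = 13.0750
Deviations from mean: 1.1250, 1.4250, -1.7750, 0.1250, 0.2250, 1.4250, 1.4250, -3.9750
Numerator Σ_{t=1}^{5}(y_t−ȳ)(y_{t+3}−ȳ) = -2.7844
Denominator Σ(y_t−ȳ)² = 26.3750
r_3 = -2.7844 / 26.3750 = -0.106

-0.106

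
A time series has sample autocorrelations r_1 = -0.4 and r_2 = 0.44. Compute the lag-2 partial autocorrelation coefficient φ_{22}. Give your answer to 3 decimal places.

0.333

φ_{22} = (r_2 − r_1²) / (1 − r_1²)
r_1² = (-0.4)² = 0.16
Numerator = 0.44 − 0.1600 = 0.2800; denominator = 1 − 0.1600 = 0.8400
φ_{22} = 0.2800 / 0.8400 = 0.333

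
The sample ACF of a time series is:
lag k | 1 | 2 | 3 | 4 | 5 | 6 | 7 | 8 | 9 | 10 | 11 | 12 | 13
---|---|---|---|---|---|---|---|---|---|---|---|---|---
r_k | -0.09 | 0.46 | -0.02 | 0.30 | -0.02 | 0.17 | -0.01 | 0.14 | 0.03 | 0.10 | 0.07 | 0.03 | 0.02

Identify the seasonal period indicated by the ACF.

2

The largest autocorrelation is r_2 = 0.46, with weaker echoes at lags 4 (0.30) and 6 (0.17); the remaining lags stay at or below 0.14.
The dominant spike at lag 2 indicates a seasonal period of 2.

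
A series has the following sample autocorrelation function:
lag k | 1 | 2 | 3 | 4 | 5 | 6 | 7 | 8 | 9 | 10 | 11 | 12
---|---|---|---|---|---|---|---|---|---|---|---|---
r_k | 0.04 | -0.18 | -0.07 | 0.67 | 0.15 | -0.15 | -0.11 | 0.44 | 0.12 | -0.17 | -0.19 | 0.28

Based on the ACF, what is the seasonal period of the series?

4

The largest autocorrelation is r_4 = 0.67, with weaker echoes at lags 8 (0.44) and 12 (0.28); the remaining lags stay at or below 0.15.
The dominant spike at lag 4 indicates a seasonal period of 4.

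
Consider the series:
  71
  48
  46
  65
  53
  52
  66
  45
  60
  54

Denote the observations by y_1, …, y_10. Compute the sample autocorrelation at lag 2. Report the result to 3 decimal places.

Mean ȳ = (71 + 48 + 46 + 65 + 53 + 52 + 66 + 45 + 60 + 54)/10 = 56.0000
Numerator Σ_{t=1}^{8}(y_t−ȳ)(y_{t+2}−ȳ) = -152.0000
Denominator Σ(y_t−ȳ)² = 736.0000
r_2 = -152.0000 / 736.0000 = -0.207

-0.207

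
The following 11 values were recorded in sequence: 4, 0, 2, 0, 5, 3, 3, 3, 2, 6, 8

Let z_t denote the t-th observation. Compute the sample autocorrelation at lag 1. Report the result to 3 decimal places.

Mean z̄ = (4 + 0 + 2 + 0 + 5 + 3 + 3 + 3 + 2 + 6 + 8)/11 = 3.2727
Numerator Σ_{t=1}^{10}(z_t−z̄)(z_{t+1}−z̄) = 9.7438
Denominator Σ(z_t−z̄)² = 58.1818
r_1 = 9.7438 / 58.1818 = 0.167

0.167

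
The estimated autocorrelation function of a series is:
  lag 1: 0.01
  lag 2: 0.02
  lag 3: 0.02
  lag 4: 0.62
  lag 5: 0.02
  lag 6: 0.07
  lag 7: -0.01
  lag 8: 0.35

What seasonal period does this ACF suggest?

4

The largest autocorrelation is r_4 = 0.62, with a weaker echo at lag 8 (0.35); the remaining lags stay at or below 0.07.
The dominant spike at lag 4 indicates a seasonal period of 4.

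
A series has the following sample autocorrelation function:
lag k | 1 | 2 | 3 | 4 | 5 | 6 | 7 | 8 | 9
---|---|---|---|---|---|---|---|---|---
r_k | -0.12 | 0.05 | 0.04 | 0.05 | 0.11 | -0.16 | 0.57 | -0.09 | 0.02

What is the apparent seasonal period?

7

The largest autocorrelation is r_7 = 0.57; the remaining lags stay at or below 0.11.
The dominant spike at lag 7 indicates a seasonal period of 7.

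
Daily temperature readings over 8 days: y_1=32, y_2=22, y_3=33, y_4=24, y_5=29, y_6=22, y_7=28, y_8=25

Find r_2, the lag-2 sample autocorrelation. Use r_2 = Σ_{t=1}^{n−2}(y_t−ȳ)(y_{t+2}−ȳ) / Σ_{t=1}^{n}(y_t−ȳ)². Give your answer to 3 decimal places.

Mean ȳ = (32 + 22 + 33 + 24 + 29 + 22 + 28 + 25)/8 = 26.8750
Deviations from mean: 5.1250, -4.8750, 6.1250, -2.8750, 2.1250, -4.8750, 1.1250, -1.8750
Σ(y_t−ȳ)(y_{t+2}−ȳ) = (31.3906) + (14.0156) + (13.0156) + (14.0156) + (2.3906) + (9.1406) = 83.9688
Denominator Σ(y_t−ȳ)² = 128.8750
r_2 = 83.9688 / 128.8750 = 0.652

0.652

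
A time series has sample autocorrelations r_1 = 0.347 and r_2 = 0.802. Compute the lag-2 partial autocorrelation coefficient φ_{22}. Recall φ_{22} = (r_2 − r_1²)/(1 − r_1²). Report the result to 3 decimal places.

0.775

φ_{22} = (r_2 − r_1²) / (1 − r_1²)
r_1² = (0.347)² = 0.120409
Numerator = 0.802 − 0.1204 = 0.6816; denominator = 1 − 0.1204 = 0.8796
φ_{22} = 0.6816 / 0.8796 = 0.775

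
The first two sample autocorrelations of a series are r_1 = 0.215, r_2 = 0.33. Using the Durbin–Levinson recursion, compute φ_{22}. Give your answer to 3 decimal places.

φ_{22} = (r_2 − r_1²) / (1 − r_1²)
r_1² = (0.215)² = 0.046225
Numerator = 0.33 − 0.0462 = 0.2838; denominator = 1 − 0.0462 = 0.9538
φ_{22} = 0.2838 / 0.9538 = 0.298

0.298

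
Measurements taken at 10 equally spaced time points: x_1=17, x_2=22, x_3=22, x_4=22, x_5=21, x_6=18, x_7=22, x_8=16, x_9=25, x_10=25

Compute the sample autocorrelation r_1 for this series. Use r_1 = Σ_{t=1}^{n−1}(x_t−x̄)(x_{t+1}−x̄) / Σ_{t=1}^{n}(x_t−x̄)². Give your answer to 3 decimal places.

-0.163

Mean x̄ = (17 + 22 + 22 + 22 + 21 + 18 + 22 + 16 + 25 + 25)/10 = 21.0000
Numerator Σ_{t=1}^{9}(x_t−x̄)(x_{t+1}−x̄) = -14.0000
Denominator Σ(x_t−x̄)² = 86.0000
r_1 = -14.0000 / 86.0000 = -0.163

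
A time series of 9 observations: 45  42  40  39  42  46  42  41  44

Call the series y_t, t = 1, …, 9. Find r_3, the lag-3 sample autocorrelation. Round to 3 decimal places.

-0.230

Mean ȳ = (45 + 42 + 40 + 39 + 42 + 46 + 42 + 41 + 44)/9 = 42.3333
Numerator Σ_{t=1}^{6}(y_t−ȳ)(y_{t+3}−ȳ) = -9.6667
Denominator Σ(y_t−ȳ)² = 42.0000
r_3 = -9.6667 / 42.0000 = -0.230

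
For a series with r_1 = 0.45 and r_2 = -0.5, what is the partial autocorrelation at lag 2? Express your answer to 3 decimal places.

-0.881

φ_{22} = (r_2 − r_1²) / (1 − r_1²)
r_1² = (0.45)² = 0.2025
Numerator = -0.5 − 0.2025 = -0.7025; denominator = 1 − 0.2025 = 0.7975
φ_{22} = -0.7025 / 0.7975 = -0.881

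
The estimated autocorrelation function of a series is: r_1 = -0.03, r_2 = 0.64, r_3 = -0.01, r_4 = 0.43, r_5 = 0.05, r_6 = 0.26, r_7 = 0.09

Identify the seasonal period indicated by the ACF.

The largest autocorrelation is r_2 = 0.64, with weaker echoes at lags 4 (0.43) and 6 (0.26); the remaining lags stay at or below 0.09.
The dominant spike at lag 2 indicates a seasonal period of 2.

2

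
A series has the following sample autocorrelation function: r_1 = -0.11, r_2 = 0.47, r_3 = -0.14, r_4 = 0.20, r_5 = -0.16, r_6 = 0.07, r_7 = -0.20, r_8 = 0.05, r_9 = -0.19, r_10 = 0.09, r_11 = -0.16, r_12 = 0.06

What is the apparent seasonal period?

The largest autocorrelation is r_2 = 0.47, with a weaker echo at lag 4 (0.20); the remaining lags stay at or below 0.09.
The dominant spike at lag 2 indicates a seasonal period of 2.

2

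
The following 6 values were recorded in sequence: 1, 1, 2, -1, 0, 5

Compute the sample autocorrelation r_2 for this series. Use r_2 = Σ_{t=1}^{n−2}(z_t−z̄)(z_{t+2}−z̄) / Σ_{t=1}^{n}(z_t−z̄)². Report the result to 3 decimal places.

Mean z̄ = (1 + 1 + 2 − 1 + 0 + 5)/6 = 1.3333
Σ(z_t−z̄)(z_{t+2}−z̄) = (-0.2222) + (0.7778) + (-0.8889) + (-8.5556) = -8.8889
Denominator Σ(z_t−z̄)² = 21.3333
r_2 = -8.8889 / 21.3333 = -0.417

-0.417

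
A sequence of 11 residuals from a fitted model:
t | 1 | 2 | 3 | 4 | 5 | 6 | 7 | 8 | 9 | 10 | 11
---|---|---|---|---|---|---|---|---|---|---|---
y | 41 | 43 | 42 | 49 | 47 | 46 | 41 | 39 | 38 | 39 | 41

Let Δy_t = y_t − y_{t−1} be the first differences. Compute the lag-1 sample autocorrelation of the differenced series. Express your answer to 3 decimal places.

First differences Δy: 2, -1, 7, -2, -1, -5, -2, -1, 1, 2
Mean of differences = 0.0000
Numerator Σ(Δy_t−Δȳ)(Δy_{t+1}−Δȳ) = -3.0000
Denominator Σ(Δy_t−Δȳ)² = 94.0000
r_1(Δy) = -3.0000 / 94.0000 = -0.032

-0.032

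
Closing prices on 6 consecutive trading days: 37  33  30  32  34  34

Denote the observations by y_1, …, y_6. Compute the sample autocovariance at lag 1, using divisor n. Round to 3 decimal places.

0.648

Mean ȳ = (37 + 33 + 30 + 32 + 34 + 34)/6 = 33.3333
Σ_{t=1}^{5}(y_t−ȳ)(y_{t+1}−ȳ) = 3.8889
γ_1 = 3.8889 / 6 = 0.648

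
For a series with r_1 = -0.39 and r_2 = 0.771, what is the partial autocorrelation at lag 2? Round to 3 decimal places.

0.730

φ_{22} = (r_2 − r_1²) / (1 − r_1²)
r_1² = (-0.39)² = 0.1521
Numerator = 0.771 − 0.1521 = 0.6189; denominator = 1 − 0.1521 = 0.8479
φ_{22} = 0.6189 / 0.8479 = 0.730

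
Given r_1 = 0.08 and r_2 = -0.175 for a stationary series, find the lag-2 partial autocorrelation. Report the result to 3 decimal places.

-0.183

φ_{22} = (r_2 − r_1²) / (1 − r_1²)
r_1² = (0.08)² = 0.0064
Numerator = -0.175 − 0.0064 = -0.1814; denominator = 1 − 0.0064 = 0.9936
φ_{22} = -0.1814 / 0.9936 = -0.183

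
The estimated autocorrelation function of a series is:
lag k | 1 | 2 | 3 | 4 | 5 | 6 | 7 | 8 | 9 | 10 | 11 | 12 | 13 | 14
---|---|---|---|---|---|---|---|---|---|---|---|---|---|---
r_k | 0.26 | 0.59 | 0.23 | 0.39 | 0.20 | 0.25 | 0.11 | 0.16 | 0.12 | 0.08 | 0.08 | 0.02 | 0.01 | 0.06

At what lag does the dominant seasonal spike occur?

2

The largest autocorrelation is r_2 = 0.59, with a weaker echo at lag 4 (0.39); the remaining lags stay at or below 0.26.
The dominant spike at lag 2 indicates a seasonal period of 2.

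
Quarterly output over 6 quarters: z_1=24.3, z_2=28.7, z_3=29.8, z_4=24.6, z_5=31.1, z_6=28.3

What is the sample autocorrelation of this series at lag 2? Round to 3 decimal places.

Mean z̄ = (24.3 + 28.7 + 29.8 + 24.6 + 31.1 + 28.3)/6 = 27.8000
Σ(z_t−z̄)(z_{t+2}−z̄) = (-7.0000) + (-2.8800) + (6.6000) + (-1.6000) = -4.8800
Denominator Σ(z_t−z̄)² = 38.4400
r_2 = -4.8800 / 38.4400 = -0.127

-0.127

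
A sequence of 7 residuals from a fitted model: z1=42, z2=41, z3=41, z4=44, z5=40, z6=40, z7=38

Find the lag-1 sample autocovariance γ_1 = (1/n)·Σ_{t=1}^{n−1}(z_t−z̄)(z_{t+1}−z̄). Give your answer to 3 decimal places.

Mean z̄ = (42 + 41 + 41 + 44 + 40 + 40 + 38)/7 = 40.8571
Σ_{t=1}^{6}(z_t−z̄)(z_{t+1}−z̄) = 1.1224
γ_1 = 1.1224 / 7 = 0.160

0.160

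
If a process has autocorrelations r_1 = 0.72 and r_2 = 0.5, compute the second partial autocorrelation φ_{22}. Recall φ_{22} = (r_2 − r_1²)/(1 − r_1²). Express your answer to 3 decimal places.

φ_{22} = (r_2 − r_1²) / (1 − r_1²)
r_1² = (0.72)² = 0.5184
Numerator = 0.5 − 0.5184 = -0.0184; denominator = 1 − 0.5184 = 0.4816
φ_{22} = -0.0184 / 0.4816 = -0.038

-0.038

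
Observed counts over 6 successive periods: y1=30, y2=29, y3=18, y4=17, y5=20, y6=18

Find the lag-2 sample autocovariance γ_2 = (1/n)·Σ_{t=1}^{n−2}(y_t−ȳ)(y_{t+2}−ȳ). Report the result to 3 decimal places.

-6.500

Mean ȳ = (30 + 29 + 18 + 17 + 20 + 18)/6 = 22.0000
Σ_{t=1}^{4}(y_t−ȳ)(y_{t+2}−ȳ) = -39.0000
γ_2 = -39.0000 / 6 = -6.500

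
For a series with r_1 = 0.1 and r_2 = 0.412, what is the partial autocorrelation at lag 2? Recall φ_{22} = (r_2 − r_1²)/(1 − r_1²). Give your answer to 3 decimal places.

φ_{22} = (r_2 − r_1²) / (1 − r_1²)
r_1² = (0.1)² = 0.01
Numerator = 0.412 − 0.0100 = 0.4020; denominator = 1 − 0.0100 = 0.9900
φ_{22} = 0.4020 / 0.9900 = 0.406

0.406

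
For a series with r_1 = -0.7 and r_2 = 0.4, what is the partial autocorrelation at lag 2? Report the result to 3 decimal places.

-0.176

φ_{22} = (r_2 − r_1²) / (1 − r_1²)
r_1² = (-0.7)² = 0.49
Numerator = 0.4 − 0.4900 = -0.0900; denominator = 1 − 0.4900 = 0.5100
φ_{22} = -0.0900 / 0.5100 = -0.176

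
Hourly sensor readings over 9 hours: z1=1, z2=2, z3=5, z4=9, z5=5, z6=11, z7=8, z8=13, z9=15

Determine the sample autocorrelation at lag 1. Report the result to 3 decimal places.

Mean z̄ = (1 + 2 + 5 + 9 + 5 + 11 + 8 + 13 + 15)/9 = 7.6667
Numerator Σ_{t=1}^{8}(z_t−z̄)(z_{t+1}−z̄) = 78.8889
Denominator Σ(z_t−z̄)² = 186.0000
r_1 = 78.8889 / 186.0000 = 0.424

0.424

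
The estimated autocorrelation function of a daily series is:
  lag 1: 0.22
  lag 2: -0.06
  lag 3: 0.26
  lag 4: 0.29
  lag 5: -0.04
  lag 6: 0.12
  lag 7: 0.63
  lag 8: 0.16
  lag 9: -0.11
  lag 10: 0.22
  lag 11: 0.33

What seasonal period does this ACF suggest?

7

The largest autocorrelation is r_7 = 0.63; the remaining lags stay at or below 0.33.
The dominant spike at lag 7 indicates a seasonal period of 7.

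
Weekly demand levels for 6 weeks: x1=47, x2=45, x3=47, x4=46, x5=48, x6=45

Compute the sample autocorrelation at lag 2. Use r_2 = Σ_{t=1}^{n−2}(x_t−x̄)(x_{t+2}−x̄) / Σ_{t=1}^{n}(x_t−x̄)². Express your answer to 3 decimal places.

0.333

Mean x̄ = (47 + 45 + 47 + 46 + 48 + 45)/6 = 46.3333
Σ(x_t−x̄)(x_{t+2}−x̄) = (0.4444) + (0.4444) + (1.1111) + (0.4444) = 2.4444
Denominator Σ(x_t−x̄)² = 7.3333
r_2 = 2.4444 / 7.3333 = 0.333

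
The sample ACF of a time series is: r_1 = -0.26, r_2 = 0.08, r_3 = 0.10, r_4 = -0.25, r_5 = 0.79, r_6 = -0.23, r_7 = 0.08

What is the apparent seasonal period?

5

The largest autocorrelation is r_5 = 0.79; the remaining lags stay at or below 0.10.
The dominant spike at lag 5 indicates a seasonal period of 5.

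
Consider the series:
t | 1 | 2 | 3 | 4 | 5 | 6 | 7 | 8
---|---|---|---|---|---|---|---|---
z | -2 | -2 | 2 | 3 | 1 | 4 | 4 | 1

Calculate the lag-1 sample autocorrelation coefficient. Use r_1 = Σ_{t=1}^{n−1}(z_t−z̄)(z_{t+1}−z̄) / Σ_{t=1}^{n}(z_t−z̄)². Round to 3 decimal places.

Mean z̄ = (-2 − 2 + 2 + 3 + 1 + 4 + 4 + 1)/8 = 1.3750
Deviations from mean: -3.3750, -3.3750, 0.6250, 1.6250, -0.3750, 2.6250, 2.6250, -0.3750
Numerator Σ_{t=1}^{7}(z_t−z̄)(z_{t+1}−z̄) = 14.6094
Denominator Σ(z_t−z̄)² = 39.8750
r_1 = 14.6094 / 39.8750 = 0.366

0.366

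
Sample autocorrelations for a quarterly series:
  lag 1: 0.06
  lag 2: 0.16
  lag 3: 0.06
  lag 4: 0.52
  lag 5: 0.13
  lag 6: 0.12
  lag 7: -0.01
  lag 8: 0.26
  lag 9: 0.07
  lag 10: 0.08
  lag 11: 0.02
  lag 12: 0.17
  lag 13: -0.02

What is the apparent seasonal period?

The largest autocorrelation is r_4 = 0.52, with weaker echoes at lags 8 (0.26) and 12 (0.17); the remaining lags stay at or below 0.16.
The dominant spike at lag 4 indicates a seasonal period of 4.

4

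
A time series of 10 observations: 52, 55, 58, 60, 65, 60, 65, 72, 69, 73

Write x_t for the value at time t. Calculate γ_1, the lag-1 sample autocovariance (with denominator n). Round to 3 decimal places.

Mean x̄ = (52 + 55 + 58 + 60 + 65 + 60 + 65 + 72 + 69 + 73)/10 = 62.9000
Σ_{t=1}^{9}(x_t−x̄)(x_{t+1}−x̄) = 256.9900
γ_1 = 256.9900 / 10 = 25.699

25.699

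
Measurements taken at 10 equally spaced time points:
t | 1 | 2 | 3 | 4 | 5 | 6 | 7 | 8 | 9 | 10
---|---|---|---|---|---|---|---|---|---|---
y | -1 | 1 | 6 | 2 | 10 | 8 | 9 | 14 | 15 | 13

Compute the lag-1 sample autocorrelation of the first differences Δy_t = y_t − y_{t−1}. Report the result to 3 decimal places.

First differences Δy: 2, 5, -4, 8, -2, 1, 5, 1, -2
Mean of differences = 1.5556
Numerator Σ(Δy_t−Δȳ)(Δy_{t+1}−Δȳ) = -76.1975
Denominator Σ(Δy_t−Δȳ)² = 122.2222
r_1(Δy) = -76.1975 / 122.2222 = -0.623

-0.623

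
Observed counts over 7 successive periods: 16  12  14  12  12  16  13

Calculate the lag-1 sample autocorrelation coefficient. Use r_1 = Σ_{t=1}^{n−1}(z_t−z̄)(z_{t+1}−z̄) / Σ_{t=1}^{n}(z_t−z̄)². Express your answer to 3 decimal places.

Mean z̄ = (16 + 12 + 14 + 12 + 12 + 16 + 13)/7 = 13.5714
Σ(z_t−z̄)(z_{t+1}−z̄) = (-3.8163) + (-0.6735) + (-0.6735) + (2.4694) + (-3.8163) + (-1.3878) = -7.8980
Denominator Σ(z_t−z̄)² = 19.7143
r_1 = -7.8980 / 19.7143 = -0.401

-0.401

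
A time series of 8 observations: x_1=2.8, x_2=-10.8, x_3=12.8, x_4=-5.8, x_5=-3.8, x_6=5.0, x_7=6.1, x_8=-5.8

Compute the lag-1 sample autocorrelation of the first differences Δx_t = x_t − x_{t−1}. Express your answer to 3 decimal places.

-0.587

First differences Δx: -13.6, 23.6, -18.6, 2.0, 8.8, 1.1, -11.9
Mean of differences = -1.2286
Numerator Σ(Δx_t−Δx̄)(Δx_{t+1}−Δx̄) = -763.6765
Denominator Σ(Δx_t−Δx̄)² = 1301.5743
r_1(Δx) = -763.6765 / 1301.5743 = -0.587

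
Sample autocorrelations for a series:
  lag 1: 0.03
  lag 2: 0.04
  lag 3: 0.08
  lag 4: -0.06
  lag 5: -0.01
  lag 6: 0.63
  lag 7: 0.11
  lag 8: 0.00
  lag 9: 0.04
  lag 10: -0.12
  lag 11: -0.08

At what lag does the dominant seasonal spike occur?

The largest autocorrelation is r_6 = 0.63; the remaining lags stay at or below 0.11.
The dominant spike at lag 6 indicates a seasonal period of 6.

6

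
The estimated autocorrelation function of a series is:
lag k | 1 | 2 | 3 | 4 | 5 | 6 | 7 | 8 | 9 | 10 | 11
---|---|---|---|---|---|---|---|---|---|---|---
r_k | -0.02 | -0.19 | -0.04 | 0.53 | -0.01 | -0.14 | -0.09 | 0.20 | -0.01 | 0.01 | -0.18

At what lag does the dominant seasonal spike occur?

The largest autocorrelation is r_4 = 0.53, with a weaker echo at lag 8 (0.20); the remaining lags stay at or below 0.01.
The dominant spike at lag 4 indicates a seasonal period of 4.

4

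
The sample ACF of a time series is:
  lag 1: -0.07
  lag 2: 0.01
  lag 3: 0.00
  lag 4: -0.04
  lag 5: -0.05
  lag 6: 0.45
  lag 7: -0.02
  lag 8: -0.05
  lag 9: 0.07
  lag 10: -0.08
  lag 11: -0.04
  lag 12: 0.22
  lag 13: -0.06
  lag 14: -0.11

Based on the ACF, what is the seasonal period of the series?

6

The largest autocorrelation is r_6 = 0.45, with a weaker echo at lag 12 (0.22); the remaining lags stay at or below 0.07.
The dominant spike at lag 6 indicates a seasonal period of 6.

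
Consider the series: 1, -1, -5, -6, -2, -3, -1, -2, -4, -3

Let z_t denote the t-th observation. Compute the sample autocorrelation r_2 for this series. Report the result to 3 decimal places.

Mean z̄ = (1 − 1 − 5 − 6 − 2 − 3 − 1 − 2 − 4 − 3)/10 = -2.6000
Numerator Σ_{t=1}^{8}(z_t−z̄)(z_{t+2}−z̄) = -15.9200
Denominator Σ(z_t−z̄)² = 38.4000
r_2 = -15.9200 / 38.4000 = -0.415

-0.415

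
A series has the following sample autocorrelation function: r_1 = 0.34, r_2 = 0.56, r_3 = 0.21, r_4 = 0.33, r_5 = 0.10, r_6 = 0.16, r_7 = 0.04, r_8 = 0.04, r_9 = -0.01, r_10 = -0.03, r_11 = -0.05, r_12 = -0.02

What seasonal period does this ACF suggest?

2

The largest autocorrelation is r_2 = 0.56; the remaining lags stay at or below 0.34.
The dominant spike at lag 2 indicates a seasonal period of 2.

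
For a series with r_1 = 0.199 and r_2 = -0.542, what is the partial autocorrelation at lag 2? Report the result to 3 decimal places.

-0.606

φ_{22} = (r_2 − r_1²) / (1 − r_1²)
r_1² = (0.199)² = 0.039601
Numerator = -0.542 − 0.0396 = -0.5816; denominator = 1 − 0.0396 = 0.9604
φ_{22} = -0.5816 / 0.9604 = -0.606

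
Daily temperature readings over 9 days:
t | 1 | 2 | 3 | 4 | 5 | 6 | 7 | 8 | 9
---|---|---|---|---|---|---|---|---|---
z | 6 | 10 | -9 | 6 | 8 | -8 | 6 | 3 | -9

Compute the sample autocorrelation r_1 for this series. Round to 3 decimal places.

Mean z̄ = (6 + 10 − 9 + 6 + 8 − 8 + 6 + 3 − 9)/9 = 1.4444
Numerator Σ_{t=1}^{8}(z_t−z̄)(z_{t+1}−z̄) = -182.1975
Denominator Σ(z_t−z̄)² = 488.2222
r_1 = -182.1975 / 488.2222 = -0.373

-0.373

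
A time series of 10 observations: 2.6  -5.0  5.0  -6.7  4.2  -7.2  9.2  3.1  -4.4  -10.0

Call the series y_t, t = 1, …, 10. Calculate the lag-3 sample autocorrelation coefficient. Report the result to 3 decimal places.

-0.495

Mean ȳ = (2.6 − 5.0 + 5.0 − 6.7 + 4.2 − 7.2 + 9.2 + 3.1 − 4.4 − 10.0)/10 = -0.9200
Σ(y_t−ȳ)(y_{t+3}−ȳ) = (-20.3456) + (-20.8896) + (-37.1776) + (-58.4936) + (20.5824) + (21.8544) + (-91.8896) = -186.3592
Denominator Σ(y_t−ȳ)² = 376.2760
r_3 = -186.3592 / 376.2760 = -0.495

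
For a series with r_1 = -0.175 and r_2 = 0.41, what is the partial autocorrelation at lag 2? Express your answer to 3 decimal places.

φ_{22} = (r_2 − r_1²) / (1 − r_1²)
r_1² = (-0.175)² = 0.030625
Numerator = 0.41 − 0.0306 = 0.3794; denominator = 1 − 0.0306 = 0.9694
φ_{22} = 0.3794 / 0.9694 = 0.391

0.391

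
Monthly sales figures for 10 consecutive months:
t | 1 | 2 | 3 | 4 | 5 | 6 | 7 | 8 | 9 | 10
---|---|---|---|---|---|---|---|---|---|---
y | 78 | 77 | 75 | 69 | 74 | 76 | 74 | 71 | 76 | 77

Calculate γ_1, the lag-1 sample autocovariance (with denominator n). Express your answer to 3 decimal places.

0.951

Mean ȳ = (78 + 77 + 75 + 69 + 74 + 76 + 74 + 71 + 76 + 77)/10 = 74.7000
Σ_{t=1}^{9}(y_t−ȳ)(y_{t+1}−ȳ) = 9.5100
γ_1 = 9.5100 / 10 = 0.951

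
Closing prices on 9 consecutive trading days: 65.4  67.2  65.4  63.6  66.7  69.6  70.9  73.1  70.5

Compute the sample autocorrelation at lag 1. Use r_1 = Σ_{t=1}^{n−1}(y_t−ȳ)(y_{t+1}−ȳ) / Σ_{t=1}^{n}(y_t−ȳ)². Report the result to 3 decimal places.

Mean ȳ = (65.4 + 67.2 + 65.4 + 63.6 + 66.7 + 69.6 + 70.9 + 73.1 + 70.5)/9 = 68.0444
Numerator Σ_{t=1}^{8}(y_t−ȳ)(y_{t+1}−ȳ) = 51.3958
Denominator Σ(y_t−ȳ)² = 78.4222
r_1 = 51.3958 / 78.4222 = 0.655

0.655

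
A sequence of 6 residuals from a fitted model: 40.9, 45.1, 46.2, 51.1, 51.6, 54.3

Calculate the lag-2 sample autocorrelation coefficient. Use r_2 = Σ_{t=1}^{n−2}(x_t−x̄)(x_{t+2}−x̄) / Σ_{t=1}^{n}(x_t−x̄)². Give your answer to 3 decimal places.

0.133

Mean x̄ = (40.9 + 45.1 + 46.2 + 51.1 + 51.6 + 54.3)/6 = 48.2000
Deviations from mean: -7.3000, -3.1000, -2.0000, 2.9000, 3.4000, 6.1000
Numerator Σ_{t=1}^{4}(x_t−x̄)(x_{t+2}−x̄) = 16.5000
Denominator Σ(x_t−x̄)² = 124.0800
r_2 = 16.5000 / 124.0800 = 0.133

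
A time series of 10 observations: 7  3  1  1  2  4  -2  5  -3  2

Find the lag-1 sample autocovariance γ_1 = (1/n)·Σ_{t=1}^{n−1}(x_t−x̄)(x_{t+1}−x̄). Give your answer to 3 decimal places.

Mean x̄ = (7 + 3 + 1 + 1 + 2 + 4 − 2 + 5 − 3 + 2)/10 = 2.0000
Σ_{t=1}^{9}(x_t−x̄)(x_{t+1}−x̄) = -30.0000
γ_1 = -30.0000 / 10 = -3.000

-3.000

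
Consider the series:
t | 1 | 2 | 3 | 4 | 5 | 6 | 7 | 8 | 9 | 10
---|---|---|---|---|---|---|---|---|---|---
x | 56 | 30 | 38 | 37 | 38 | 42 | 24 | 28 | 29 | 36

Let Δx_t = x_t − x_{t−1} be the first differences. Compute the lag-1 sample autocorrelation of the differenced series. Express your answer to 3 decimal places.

First differences Δx: -26, 8, -1, 1, 4, -18, 4, 1, 7
Mean of differences = -2.2222
Numerator Σ(Δx_t−Δx̄)(Δx_{t+1}−Δx̄) = -353.1605
Denominator Σ(Δx_t−Δx̄)² = 1103.5556
r_1(Δx) = -353.1605 / 1103.5556 = -0.320

-0.320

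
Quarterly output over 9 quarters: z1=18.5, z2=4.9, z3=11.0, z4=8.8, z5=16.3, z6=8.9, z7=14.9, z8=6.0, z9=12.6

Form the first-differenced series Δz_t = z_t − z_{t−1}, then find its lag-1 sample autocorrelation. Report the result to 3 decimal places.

First differences Δz: -13.6, 6.1, -2.2, 7.5, -7.4, 6.0, -8.9, 6.6
Mean of differences = -0.7375
Numerator Σ(Δz_t−Δz̄)(Δz_{t+1}−Δz̄) = -324.6527
Denominator Σ(Δz_t−Δz̄)² = 492.4388
r_1(Δz) = -324.6527 / 492.4388 = -0.659

-0.659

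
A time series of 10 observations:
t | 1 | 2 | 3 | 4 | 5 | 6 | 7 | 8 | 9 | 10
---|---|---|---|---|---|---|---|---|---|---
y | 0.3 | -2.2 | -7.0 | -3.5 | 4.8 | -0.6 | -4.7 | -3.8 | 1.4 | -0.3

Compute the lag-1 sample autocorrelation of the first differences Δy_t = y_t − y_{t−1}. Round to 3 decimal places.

-0.032

First differences Δy: -2.5, -4.8, 3.5, 8.3, -5.4, -4.1, 0.9, 5.2, -1.7
Mean of differences = -0.0667
Numerator Σ(Δy_t−Δȳ)(Δy_{t+1}−Δȳ) = -6.0444
Denominator Σ(Δy_t−Δȳ)² = 187.1000
r_1(Δy) = -6.0444 / 187.1000 = -0.032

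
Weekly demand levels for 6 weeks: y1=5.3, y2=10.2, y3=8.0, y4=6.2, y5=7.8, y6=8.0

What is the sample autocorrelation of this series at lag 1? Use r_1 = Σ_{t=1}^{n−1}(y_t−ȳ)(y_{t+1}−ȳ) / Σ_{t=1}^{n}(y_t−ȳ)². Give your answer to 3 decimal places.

Mean ȳ = (5.3 + 10.2 + 8.0 + 6.2 + 7.8 + 8.0)/6 = 7.5833
Deviations from mean: -2.2833, 2.6167, 0.4167, -1.3833, 0.2167, 0.4167
Numerator Σ_{t=1}^{5}(y_t−ȳ)(y_{t+1}−ȳ) = -5.6703
Denominator Σ(y_t−ȳ)² = 14.3683
r_1 = -5.6703 / 14.3683 = -0.395

-0.395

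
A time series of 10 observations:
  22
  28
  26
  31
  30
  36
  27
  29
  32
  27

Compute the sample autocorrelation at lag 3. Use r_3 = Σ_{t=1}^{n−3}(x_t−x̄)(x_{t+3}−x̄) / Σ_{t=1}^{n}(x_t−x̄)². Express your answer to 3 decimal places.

-0.104

Mean x̄ = (22 + 28 + 26 + 31 + 30 + 36 + 27 + 29 + 32 + 27)/10 = 28.8000
Numerator Σ_{t=1}^{7}(x_t−x̄)(x_{t+3}−x̄) = -13.5200
Denominator Σ(x_t−x̄)² = 129.6000
r_3 = -13.5200 / 129.6000 = -0.104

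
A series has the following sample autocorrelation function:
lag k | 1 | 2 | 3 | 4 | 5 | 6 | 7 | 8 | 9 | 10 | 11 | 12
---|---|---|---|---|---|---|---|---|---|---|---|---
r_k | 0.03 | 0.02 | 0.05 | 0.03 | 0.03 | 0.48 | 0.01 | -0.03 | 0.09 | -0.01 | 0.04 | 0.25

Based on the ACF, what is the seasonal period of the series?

The largest autocorrelation is r_6 = 0.48, with a weaker echo at lag 12 (0.25); the remaining lags stay at or below 0.09.
The dominant spike at lag 6 indicates a seasonal period of 6.

6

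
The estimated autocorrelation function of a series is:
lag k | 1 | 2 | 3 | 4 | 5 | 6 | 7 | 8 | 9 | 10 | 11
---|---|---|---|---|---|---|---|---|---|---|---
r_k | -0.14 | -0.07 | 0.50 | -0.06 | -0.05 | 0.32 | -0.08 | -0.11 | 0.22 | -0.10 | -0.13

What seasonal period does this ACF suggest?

3

The largest autocorrelation is r_3 = 0.50, with weaker echoes at lags 6 (0.32) and 9 (0.22); the remaining lags stay at or below -0.05.
The dominant spike at lag 3 indicates a seasonal period of 3.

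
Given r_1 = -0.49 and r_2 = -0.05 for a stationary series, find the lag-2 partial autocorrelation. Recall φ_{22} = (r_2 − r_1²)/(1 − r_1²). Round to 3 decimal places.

-0.382

φ_{22} = (r_2 − r_1²) / (1 − r_1²)
r_1² = (-0.49)² = 0.2401
Numerator = -0.05 − 0.2401 = -0.2901; denominator = 1 − 0.2401 = 0.7599
φ_{22} = -0.2901 / 0.7599 = -0.382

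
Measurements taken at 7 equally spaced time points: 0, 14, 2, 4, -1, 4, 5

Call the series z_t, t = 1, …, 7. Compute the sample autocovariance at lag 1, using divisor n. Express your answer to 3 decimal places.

-8.571

Mean z̄ = (0 + 14 + 2 + 4 − 1 + 4 + 5)/7 = 4.0000
Deviations: -4.0000, 10.0000, -2.0000, 0.0000, -5.0000, 0.0000, 1.0000
Σ_{t=1}^{6}(z_t−z̄)(z_{t+1}−z̄) = -60.0000
γ_1 = -60.0000 / 7 = -8.571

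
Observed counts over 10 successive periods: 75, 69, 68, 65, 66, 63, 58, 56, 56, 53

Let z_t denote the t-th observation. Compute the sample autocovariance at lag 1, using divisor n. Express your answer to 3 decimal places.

Mean z̄ = (75 + 69 + 68 + 65 + 66 + 63 + 58 + 56 + 56 + 53)/10 = 62.9000
Σ_{t=1}^{9}(z_t−z̄)(z_{t+1}−z̄) = 271.6900
γ_1 = 271.6900 / 10 = 27.169

27.169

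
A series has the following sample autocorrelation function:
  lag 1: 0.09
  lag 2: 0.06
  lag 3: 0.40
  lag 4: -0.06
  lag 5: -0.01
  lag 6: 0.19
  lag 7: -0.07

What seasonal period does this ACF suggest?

The largest autocorrelation is r_3 = 0.40, with a weaker echo at lag 6 (0.19); the remaining lags stay at or below 0.09.
The dominant spike at lag 3 indicates a seasonal period of 3.

3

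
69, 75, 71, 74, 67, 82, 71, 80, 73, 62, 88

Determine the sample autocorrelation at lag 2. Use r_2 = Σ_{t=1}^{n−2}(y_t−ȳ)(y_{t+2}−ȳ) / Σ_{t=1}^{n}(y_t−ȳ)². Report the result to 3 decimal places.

0.041

Mean ȳ = (69 + 75 + 71 + 74 + 67 + 82 + 71 + 80 + 73 + 62 + 88)/11 = 73.8182
Numerator Σ_{t=1}^{9}(y_t−ȳ)(y_{t+2}−ȳ) = 21.9339
Denominator Σ(y_t−ȳ)² = 533.6364
r_2 = 21.9339 / 533.6364 = 0.041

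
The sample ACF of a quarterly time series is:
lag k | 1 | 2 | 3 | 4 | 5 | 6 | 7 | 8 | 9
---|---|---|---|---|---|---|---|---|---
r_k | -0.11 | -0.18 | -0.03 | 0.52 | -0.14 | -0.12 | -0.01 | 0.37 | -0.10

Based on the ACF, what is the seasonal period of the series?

4

The largest autocorrelation is r_4 = 0.52, with a weaker echo at lag 8 (0.37); the remaining lags stay at or below -0.01.
The dominant spike at lag 4 indicates a seasonal period of 4.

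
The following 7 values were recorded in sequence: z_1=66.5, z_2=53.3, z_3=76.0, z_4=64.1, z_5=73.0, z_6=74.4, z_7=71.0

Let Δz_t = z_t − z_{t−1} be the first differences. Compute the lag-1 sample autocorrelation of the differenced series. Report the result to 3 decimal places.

-0.743

First differences Δz: -13.2, 22.7, -11.9, 8.9, 1.4, -3.4
Mean of differences = 0.7500
Numerator Σ(Δz_t−Δz̄)(Δz_{t+1}−Δz̄) = -684.3675
Denominator Σ(Δz_t−Δz̄)² = 920.4950
r_1(Δz) = -684.3675 / 920.4950 = -0.743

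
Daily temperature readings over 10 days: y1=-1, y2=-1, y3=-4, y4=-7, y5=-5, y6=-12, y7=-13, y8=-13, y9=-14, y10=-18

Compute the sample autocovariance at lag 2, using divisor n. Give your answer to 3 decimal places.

Mean ȳ = (-1 − 1 − 4 − 7 − 5 − 12 − 13 − 13 − 14 − 18)/10 = -8.8000
Σ_{t=1}^{8}(y_t−ȳ)(y_{t+2}−ȳ) = 121.9200
γ_2 = 121.9200 / 10 = 12.192

12.192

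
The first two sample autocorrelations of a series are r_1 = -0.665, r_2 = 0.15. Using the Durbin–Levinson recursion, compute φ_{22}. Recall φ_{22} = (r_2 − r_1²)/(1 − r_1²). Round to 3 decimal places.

-0.524

φ_{22} = (r_2 − r_1²) / (1 − r_1²)
r_1² = (-0.665)² = 0.442225
Numerator = 0.15 − 0.4422 = -0.2922; denominator = 1 − 0.4422 = 0.5578
φ_{22} = -0.2922 / 0.5578 = -0.524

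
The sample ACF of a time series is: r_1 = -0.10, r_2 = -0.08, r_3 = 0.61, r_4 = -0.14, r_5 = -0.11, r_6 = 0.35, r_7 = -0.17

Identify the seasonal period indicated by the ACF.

The largest autocorrelation is r_3 = 0.61, with a weaker echo at lag 6 (0.35); the remaining lags stay at or below -0.08.
The dominant spike at lag 3 indicates a seasonal period of 3.

3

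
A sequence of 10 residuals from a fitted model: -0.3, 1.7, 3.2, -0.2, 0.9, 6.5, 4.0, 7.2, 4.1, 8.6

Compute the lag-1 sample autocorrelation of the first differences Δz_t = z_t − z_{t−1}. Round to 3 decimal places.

-0.556

First differences Δz: 2.0, 1.5, -3.4, 1.1, 5.6, -2.5, 3.2, -3.1, 4.5
Mean of differences = 0.9889
Numerator Σ(Δz_t−Δz̄)(Δz_{t+1}−Δz̄) = -48.9012
Denominator Σ(Δz_t−Δz̄)² = 87.9289
r_1(Δz) = -48.9012 / 87.9289 = -0.556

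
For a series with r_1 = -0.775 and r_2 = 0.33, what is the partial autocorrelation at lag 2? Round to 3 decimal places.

φ_{22} = (r_2 − r_1²) / (1 − r_1²)
r_1² = (-0.775)² = 0.600625
Numerator = 0.33 − 0.6006 = -0.2706; denominator = 1 − 0.6006 = 0.3994
φ_{22} = -0.2706 / 0.3994 = -0.678

-0.678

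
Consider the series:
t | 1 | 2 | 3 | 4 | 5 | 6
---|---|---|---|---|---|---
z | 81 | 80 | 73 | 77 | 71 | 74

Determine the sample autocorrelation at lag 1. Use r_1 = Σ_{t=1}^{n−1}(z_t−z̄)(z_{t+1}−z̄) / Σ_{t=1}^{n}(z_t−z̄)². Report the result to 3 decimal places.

0.125

Mean z̄ = (81 + 80 + 73 + 77 + 71 + 74)/6 = 76.0000
Deviations from mean: 5.0000, 4.0000, -3.0000, 1.0000, -5.0000, -2.0000
Σ(z_t−z̄)(z_{t+1}−z̄) = (20.0000) + (-12.0000) + (-3.0000) + (-5.0000) + (10.0000) = 10.0000
Denominator Σ(z_t−z̄)² = 80.0000
r_1 = 10.0000 / 80.0000 = 0.125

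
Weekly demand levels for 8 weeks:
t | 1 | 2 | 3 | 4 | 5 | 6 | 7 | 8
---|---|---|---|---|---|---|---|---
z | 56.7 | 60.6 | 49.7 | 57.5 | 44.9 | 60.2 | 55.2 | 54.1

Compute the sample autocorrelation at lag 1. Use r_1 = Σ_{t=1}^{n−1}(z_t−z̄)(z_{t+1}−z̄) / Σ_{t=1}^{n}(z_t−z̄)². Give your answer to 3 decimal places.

Mean z̄ = (56.7 + 60.6 + 49.7 + 57.5 + 44.9 + 60.2 + 55.2 + 54.1)/8 = 54.8625
Deviations from mean: 1.8375, 5.7375, -5.1625, 2.6375, -9.9625, 5.3375, 0.3375, -0.7625
Numerator Σ_{t=1}^{7}(z_t−z̄)(z_{t+1}−z̄) = -110.6002
Denominator Σ(z_t−z̄)² = 198.3388
r_1 = -110.6002 / 198.3388 = -0.558

-0.558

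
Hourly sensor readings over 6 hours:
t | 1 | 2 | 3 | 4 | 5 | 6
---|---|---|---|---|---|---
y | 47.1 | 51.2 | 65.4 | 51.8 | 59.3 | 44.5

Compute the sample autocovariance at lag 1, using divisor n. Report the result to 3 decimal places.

-15.190

Mean ȳ = (47.1 + 51.2 + 65.4 + 51.8 + 59.3 + 44.5)/6 = 53.2167
Deviations: -6.1167, -2.0167, 12.1833, -1.4167, 6.0833, -8.7167
Σ_{t=1}^{5}(y_t−ȳ)(y_{t+1}−ȳ) = -91.1386
γ_1 = -91.1386 / 6 = -15.190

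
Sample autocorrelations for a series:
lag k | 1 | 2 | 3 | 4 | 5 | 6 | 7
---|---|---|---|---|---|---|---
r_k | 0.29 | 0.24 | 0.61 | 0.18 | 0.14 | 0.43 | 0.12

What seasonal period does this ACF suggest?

The largest autocorrelation is r_3 = 0.61, with a weaker echo at lag 6 (0.43); the remaining lags stay at or below 0.29. The elevated value at lag 1 (0.29), dropping to 0.24 at lag 2, reflects decaying short-term dependence rather than seasonality.
The dominant spike at lag 3 indicates a seasonal period of 3.

3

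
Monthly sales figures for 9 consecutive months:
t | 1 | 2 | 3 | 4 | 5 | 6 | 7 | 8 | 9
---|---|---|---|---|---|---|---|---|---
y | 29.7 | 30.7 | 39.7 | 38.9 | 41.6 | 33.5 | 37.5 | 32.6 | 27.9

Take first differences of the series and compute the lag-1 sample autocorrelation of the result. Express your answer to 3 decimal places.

First differences Δy: 1.0, 9.0, -0.8, 2.7, -8.1, 4.0, -4.9, -4.7
Mean of differences = -0.2250
Numerator Σ(Δy_t−Δȳ)(Δy_{t+1}−Δȳ) = -50.8231
Denominator Σ(Δy_t−Δȳ)² = 217.2350
r_1(Δy) = -50.8231 / 217.2350 = -0.234

-0.234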